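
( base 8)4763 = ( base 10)2547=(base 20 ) 677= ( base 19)711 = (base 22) 55H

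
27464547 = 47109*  583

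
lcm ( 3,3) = 3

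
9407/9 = 1045  +  2/9 = 1045.22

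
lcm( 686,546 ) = 26754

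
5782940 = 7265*796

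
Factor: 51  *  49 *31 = 3^1*7^2 * 17^1*31^1 = 77469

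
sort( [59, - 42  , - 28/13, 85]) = [ - 42, - 28/13,  59, 85]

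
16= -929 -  - 945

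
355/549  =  355/549 = 0.65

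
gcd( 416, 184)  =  8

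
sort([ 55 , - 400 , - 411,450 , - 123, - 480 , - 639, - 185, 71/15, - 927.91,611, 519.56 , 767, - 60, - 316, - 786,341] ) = [-927.91 ,-786,-639, - 480,  -  411, - 400, - 316, - 185 ,  -  123 , - 60,71/15,55, 341  ,  450, 519.56,611 , 767] 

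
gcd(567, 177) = 3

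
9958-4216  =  5742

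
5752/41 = 140 + 12/41 = 140.29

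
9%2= 1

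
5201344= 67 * 77632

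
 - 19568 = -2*9784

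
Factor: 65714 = 2^1*11^1*29^1*103^1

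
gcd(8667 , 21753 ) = 9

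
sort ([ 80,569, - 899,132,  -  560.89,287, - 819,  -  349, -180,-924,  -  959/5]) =[ - 924, - 899, - 819,- 560.89,- 349 ,- 959/5,-180,80,132, 287,  569 ] 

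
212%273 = 212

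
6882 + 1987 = 8869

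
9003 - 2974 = 6029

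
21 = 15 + 6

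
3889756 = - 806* ( - 4826) 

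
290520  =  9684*30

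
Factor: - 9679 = - 9679^1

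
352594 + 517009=869603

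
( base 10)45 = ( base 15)30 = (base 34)1B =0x2d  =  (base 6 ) 113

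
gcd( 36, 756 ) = 36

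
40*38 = 1520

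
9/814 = 9/814=0.01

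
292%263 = 29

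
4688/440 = 10 + 36/55 =10.65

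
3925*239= 938075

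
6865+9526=16391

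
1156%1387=1156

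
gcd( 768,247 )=1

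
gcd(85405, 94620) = 95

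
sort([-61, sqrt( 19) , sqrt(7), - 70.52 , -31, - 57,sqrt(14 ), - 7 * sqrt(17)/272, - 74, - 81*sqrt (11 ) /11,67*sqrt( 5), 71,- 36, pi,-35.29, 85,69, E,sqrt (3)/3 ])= [-74,-70.52,  -  61,-57,- 36 , - 35.29,-31,-81*sqrt( 11)/11 ,-7*sqrt ( 17)/272,sqrt( 3)/3,sqrt( 7),E,  pi  ,  sqrt(14 ),sqrt (19 ), 69, 71,85,67 *sqrt( 5) ] 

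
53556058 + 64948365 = 118504423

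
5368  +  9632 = 15000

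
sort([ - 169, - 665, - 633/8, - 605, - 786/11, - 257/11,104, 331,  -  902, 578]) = [ - 902, - 665, - 605,-169, - 633/8, - 786/11, - 257/11,104, 331, 578]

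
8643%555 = 318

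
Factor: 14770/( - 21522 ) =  - 3^( - 1) *5^1*7^1*17^( - 1) = - 35/51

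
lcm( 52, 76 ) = 988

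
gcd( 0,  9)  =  9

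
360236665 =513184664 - 152947999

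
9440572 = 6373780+3066792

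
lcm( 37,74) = 74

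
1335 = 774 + 561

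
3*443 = 1329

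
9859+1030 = 10889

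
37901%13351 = 11199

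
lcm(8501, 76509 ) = 76509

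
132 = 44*3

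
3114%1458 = 198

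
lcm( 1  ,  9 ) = 9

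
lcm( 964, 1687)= 6748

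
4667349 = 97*48117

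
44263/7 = 6323 + 2/7 = 6323.29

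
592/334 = 1 + 129/167 = 1.77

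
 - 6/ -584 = 3/292 = 0.01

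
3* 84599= 253797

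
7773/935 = 7773/935 = 8.31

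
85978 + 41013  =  126991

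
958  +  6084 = 7042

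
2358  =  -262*( - 9) 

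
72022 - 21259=50763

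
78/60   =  13/10 =1.30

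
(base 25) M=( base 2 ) 10110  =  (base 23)M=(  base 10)22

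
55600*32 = 1779200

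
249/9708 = 83/3236 = 0.03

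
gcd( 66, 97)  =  1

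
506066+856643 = 1362709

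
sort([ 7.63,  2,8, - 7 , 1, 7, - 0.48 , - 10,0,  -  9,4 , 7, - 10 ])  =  [ - 10, - 10, - 9 , - 7, - 0.48  ,  0,1, 2 , 4,7,7, 7.63, 8]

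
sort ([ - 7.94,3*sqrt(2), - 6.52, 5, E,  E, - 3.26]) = [ - 7.94,-6.52, - 3.26, E,  E, 3*sqrt( 2), 5]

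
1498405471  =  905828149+592577322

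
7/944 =7/944 = 0.01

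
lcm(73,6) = 438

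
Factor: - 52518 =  - 2^1*3^1*8753^1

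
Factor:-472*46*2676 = -58101312 = - 2^6*3^1*23^1* 59^1*223^1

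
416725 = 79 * 5275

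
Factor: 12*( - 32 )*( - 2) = 2^8 * 3^1  =  768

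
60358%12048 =118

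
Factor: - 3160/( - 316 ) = 10 = 2^1*5^1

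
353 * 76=26828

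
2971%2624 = 347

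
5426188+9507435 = 14933623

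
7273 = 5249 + 2024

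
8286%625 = 161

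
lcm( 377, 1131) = 1131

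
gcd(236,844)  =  4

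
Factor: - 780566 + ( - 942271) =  - 3^1 *574279^1= - 1722837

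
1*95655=95655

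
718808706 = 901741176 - 182932470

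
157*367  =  57619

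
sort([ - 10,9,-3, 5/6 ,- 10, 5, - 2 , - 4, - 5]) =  [ - 10, - 10,-5,  -  4,- 3, - 2,5/6, 5, 9 ] 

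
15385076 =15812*973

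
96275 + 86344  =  182619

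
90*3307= 297630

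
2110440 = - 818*( - 2580)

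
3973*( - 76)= - 301948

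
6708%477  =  30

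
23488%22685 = 803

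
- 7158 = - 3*2386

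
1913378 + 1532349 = 3445727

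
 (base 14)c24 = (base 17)844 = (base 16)950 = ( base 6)15012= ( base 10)2384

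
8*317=2536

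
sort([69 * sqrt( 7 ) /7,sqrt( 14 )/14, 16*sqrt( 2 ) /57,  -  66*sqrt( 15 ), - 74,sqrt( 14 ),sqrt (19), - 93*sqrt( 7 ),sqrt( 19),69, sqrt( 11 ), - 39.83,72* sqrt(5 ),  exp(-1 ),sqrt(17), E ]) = [- 66*sqrt ( 15), - 93*sqrt( 7 ), - 74, - 39.83, sqrt(14 ) /14, exp (  -  1),16 * sqrt( 2 ) /57,E,sqrt( 11),sqrt(14),sqrt(17 ),  sqrt(19),sqrt(19), 69*sqrt( 7 ) /7,69 , 72*sqrt( 5 )] 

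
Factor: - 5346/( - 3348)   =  99/62 = 2^( -1 )*3^2*11^1*31^( - 1)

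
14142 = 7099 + 7043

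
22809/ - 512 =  - 45 + 231/512 = - 44.55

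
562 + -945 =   -  383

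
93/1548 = 31/516 = 0.06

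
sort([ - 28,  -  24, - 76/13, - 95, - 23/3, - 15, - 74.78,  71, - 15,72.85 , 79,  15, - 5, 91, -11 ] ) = [- 95,-74.78, - 28, - 24,-15, - 15, - 11, - 23/3,  -  76/13, - 5,15, 71,72.85 , 79,91] 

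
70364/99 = 70364/99 = 710.75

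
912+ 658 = 1570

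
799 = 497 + 302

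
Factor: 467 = 467^1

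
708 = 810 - 102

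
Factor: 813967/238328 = 847/248 = 2^( - 3) * 7^1 * 11^2*31^( - 1 ) 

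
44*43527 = 1915188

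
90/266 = 45/133 = 0.34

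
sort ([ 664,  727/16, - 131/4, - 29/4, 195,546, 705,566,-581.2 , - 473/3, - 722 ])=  [ - 722,  -  581.2,-473/3,-131/4, - 29/4,727/16, 195, 546,566,  664,705]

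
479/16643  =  479/16643 =0.03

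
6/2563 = 6/2563 = 0.00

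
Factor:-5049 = - 3^3* 11^1*17^1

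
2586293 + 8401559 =10987852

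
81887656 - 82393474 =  - 505818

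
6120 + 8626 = 14746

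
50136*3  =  150408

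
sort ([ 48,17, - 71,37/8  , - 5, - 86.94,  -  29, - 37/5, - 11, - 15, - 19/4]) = [ - 86.94,  -  71, - 29, - 15, - 11, - 37/5, - 5 , - 19/4,  37/8,17, 48 ] 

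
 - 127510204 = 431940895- 559451099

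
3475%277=151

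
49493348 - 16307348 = 33186000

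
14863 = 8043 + 6820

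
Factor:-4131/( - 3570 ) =81/70 = 2^(- 1)*3^4*5^( - 1)*7^( - 1) 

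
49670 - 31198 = 18472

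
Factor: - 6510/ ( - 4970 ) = 3^1*31^1*71^(-1 ) = 93/71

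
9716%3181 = 173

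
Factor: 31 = 31^1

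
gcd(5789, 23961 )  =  7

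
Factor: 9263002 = 2^1*7^1* 541^1*1223^1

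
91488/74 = 45744/37 = 1236.32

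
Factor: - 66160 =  - 2^4*5^1*827^1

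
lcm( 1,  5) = 5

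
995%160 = 35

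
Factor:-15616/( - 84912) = 16/87 = 2^4*3^(-1)*29^( -1 )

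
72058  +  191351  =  263409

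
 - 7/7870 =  - 1+7863/7870 = - 0.00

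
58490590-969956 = 57520634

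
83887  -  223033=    - 139146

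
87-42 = 45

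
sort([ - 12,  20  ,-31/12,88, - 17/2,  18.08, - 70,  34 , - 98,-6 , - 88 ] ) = [ - 98, - 88  , - 70, - 12, - 17/2, - 6,  -  31/12,18.08, 20,  34,88 ]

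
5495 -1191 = 4304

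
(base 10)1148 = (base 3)1120112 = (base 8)2174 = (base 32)13S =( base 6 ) 5152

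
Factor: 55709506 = 2^1*1109^1*25117^1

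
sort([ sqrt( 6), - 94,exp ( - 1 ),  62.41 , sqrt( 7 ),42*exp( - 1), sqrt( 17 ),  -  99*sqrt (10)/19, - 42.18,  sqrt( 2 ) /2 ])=[-94,-42.18 ,-99*sqrt( 10)/19,exp(-1), sqrt( 2)/2,sqrt(6), sqrt( 7 ), sqrt( 17 ) , 42*exp( - 1 ),62.41 ] 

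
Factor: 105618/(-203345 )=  - 2^1* 3^1*5^( - 1) *29^1  *  67^( - 1 )=- 174/335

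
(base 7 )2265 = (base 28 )11J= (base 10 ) 831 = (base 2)1100111111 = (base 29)sj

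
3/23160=1/7720 = 0.00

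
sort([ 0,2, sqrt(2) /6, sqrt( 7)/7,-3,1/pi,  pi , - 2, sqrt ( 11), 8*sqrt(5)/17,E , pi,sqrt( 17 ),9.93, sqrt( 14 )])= [ - 3, - 2,0, sqrt( 2)/6, 1/pi, sqrt ( 7)/7, 8 * sqrt( 5 )/17,  2, E,pi,  pi, sqrt(11 ), sqrt( 14),  sqrt( 17),9.93 ]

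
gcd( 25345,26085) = 185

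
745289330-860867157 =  - 115577827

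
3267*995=3250665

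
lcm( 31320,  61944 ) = 2787480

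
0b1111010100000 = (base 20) jc0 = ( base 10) 7840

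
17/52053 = 17/52053  =  0.00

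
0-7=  - 7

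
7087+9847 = 16934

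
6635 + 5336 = 11971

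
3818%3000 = 818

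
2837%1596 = 1241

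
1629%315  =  54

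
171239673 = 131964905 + 39274768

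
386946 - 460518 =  - 73572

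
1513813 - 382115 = 1131698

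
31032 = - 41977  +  73009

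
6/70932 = 1/11822 = 0.00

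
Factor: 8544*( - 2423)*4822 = - 99825584064 = -2^6*3^1*89^1*2411^1*2423^1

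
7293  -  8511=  - 1218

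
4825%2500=2325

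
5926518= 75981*78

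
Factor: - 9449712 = - 2^4 * 3^2*137^1 * 479^1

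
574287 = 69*8323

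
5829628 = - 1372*( - 4249 )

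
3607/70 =3607/70 = 51.53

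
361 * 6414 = 2315454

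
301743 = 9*33527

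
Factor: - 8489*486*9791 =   -  40394278314  =  -  2^1*3^5*13^1*653^1 *9791^1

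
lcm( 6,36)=36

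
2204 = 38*58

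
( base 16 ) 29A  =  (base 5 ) 10131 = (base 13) 3c3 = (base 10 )666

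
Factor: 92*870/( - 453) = - 2^3*5^1*23^1*29^1*151^( - 1 ) = - 26680/151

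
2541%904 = 733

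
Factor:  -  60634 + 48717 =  - 17^1 * 701^1 = -  11917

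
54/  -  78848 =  - 27/39424 = -  0.00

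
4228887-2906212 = 1322675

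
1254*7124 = 8933496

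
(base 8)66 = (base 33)1L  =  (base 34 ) 1K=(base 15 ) 39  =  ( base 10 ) 54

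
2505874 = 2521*994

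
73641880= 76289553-2647673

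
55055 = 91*605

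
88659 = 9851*9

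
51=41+10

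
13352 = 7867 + 5485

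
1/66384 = 1/66384 = 0.00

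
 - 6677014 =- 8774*761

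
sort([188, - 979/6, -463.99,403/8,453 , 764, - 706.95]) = [ - 706.95 , - 463.99, - 979/6,403/8,188,453,764] 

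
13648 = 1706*8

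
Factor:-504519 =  - 3^1*43^1 * 3911^1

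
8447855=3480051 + 4967804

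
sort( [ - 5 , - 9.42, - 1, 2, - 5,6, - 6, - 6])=[ - 9.42, - 6, - 6, - 5, - 5, - 1, 2,6]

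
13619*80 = 1089520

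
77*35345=2721565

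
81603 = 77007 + 4596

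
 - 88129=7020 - 95149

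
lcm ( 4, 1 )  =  4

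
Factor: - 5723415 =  - 3^2*5^1*193^1*659^1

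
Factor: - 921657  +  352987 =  - 2^1* 5^1*19^1*41^1*73^1=-568670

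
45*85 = 3825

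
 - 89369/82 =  - 1090 + 11/82 = -1089.87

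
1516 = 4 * 379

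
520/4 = 130 = 130.00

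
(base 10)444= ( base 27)gc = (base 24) ic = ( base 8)674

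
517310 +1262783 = 1780093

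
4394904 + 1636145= 6031049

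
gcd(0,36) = 36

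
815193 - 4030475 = - 3215282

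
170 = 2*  85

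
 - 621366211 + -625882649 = -1247248860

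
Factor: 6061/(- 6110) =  - 2^ (  -  1 )*5^ (-1)*11^1 * 13^( - 1)*19^1* 29^1*47^( - 1 )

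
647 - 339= 308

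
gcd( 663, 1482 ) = 39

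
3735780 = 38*98310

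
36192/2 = 18096 =18096.00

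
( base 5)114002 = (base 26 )67e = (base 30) 4LM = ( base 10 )4252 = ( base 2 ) 1000010011100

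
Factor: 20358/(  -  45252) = -2^(- 1) * 13^1*29^1*419^( - 1)= -377/838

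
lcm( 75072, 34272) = 1576512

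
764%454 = 310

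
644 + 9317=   9961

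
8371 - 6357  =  2014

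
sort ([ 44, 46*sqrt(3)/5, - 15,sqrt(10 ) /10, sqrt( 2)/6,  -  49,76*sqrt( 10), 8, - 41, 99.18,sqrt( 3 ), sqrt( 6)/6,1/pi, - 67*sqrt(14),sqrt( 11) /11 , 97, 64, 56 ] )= [ - 67*sqrt(14), -49, - 41, - 15 , sqrt(2) /6, sqrt( 11) /11, sqrt(10)/10, 1/pi, sqrt( 6 )/6, sqrt(3 ), 8, 46*sqrt ( 3)/5,  44, 56,64,97,99.18, 76*sqrt( 10)]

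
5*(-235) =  - 1175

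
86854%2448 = 1174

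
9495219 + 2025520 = 11520739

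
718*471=338178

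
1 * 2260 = 2260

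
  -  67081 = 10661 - 77742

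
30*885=26550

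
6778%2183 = 229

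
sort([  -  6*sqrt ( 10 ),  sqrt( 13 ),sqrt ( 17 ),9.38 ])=[- 6*sqrt(10),sqrt( 13), sqrt( 17 ), 9.38 ] 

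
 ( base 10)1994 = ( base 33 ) 1re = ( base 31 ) 22a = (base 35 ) 1LY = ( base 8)3712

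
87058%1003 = 800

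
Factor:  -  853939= - 61^1*13999^1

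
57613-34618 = 22995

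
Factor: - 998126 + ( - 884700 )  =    -  1882826 = - 2^1*11^1*23^1*61^2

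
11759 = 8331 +3428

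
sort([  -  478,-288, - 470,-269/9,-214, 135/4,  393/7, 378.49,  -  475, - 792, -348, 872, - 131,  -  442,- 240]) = [ - 792, - 478,-475, - 470,-442,  -  348 , - 288, - 240, - 214,- 131,-269/9,135/4, 393/7,378.49,872]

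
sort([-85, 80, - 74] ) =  [ -85,-74,  80]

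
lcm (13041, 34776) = 104328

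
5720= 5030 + 690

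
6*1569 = 9414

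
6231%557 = 104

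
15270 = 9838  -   - 5432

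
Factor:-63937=-17^1* 3761^1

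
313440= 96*3265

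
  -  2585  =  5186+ - 7771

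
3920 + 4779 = 8699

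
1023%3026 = 1023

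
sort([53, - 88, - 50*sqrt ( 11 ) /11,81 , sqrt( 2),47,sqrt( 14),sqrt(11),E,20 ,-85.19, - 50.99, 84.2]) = [-88, - 85.19, - 50.99, - 50*sqrt( 11 ) /11,sqrt( 2 ),E, sqrt(11 ),sqrt( 14 ), 20,47, 53,81,  84.2] 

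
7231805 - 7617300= -385495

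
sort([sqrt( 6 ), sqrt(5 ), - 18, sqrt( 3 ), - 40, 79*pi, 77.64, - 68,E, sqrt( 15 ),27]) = [ - 68, - 40, - 18, sqrt( 3) , sqrt( 5 ), sqrt( 6 ),E,sqrt( 15 ), 27,77.64, 79*pi ] 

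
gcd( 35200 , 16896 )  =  1408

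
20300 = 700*29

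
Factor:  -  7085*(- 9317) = 66010945 = 5^1*7^1*11^3 * 13^1*109^1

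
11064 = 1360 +9704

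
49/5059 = 49/5059 = 0.01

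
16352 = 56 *292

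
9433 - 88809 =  - 79376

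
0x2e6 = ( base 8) 1346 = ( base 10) 742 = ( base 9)1014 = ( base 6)3234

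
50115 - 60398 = -10283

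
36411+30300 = 66711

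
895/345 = 179/69 = 2.59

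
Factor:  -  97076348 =-2^2*3001^1*8087^1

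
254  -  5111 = -4857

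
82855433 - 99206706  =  -16351273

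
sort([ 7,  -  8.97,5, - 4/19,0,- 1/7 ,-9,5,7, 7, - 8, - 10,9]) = [-10,-9, - 8.97,-8, - 4/19,  -  1/7,0, 5, 5 , 7, 7, 7,9]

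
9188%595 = 263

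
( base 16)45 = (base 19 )3C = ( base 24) 2l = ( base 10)69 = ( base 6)153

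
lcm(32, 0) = 0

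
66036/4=16509  =  16509.00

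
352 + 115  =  467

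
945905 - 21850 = 924055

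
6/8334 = 1/1389 = 0.00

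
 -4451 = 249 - 4700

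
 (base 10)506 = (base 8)772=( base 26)JC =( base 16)1fa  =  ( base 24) l2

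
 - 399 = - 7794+7395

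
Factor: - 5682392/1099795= -2^3 * 5^( - 1 )*219959^( - 1)*710299^1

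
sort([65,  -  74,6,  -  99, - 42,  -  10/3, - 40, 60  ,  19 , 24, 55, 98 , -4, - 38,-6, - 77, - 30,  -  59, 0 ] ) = [ - 99, -77 , - 74,  -  59, - 42,  -  40, - 38, - 30, - 6,  -  4, - 10/3,  0, 6, 19,24,55 , 60, 65, 98]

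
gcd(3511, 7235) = 1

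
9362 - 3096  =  6266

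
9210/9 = 1023 + 1/3 = 1023.33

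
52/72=13/18= 0.72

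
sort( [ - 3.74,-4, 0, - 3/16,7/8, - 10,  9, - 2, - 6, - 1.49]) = [ - 10, - 6,-4, - 3.74 , -2 , - 1.49 , - 3/16, 0,7/8,  9 ] 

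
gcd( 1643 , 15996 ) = 31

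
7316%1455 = 41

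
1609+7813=9422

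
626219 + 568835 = 1195054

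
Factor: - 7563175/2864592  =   - 2^(-4)*3^( - 3)*5^2 * 19^ ( - 1 )*283^1*349^( - 1)*1069^1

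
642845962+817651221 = 1460497183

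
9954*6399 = 63695646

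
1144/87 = 1144/87=13.15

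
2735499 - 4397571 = -1662072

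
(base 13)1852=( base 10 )3616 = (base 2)111000100000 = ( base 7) 13354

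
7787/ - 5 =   -  7787/5 =- 1557.40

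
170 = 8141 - 7971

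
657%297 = 63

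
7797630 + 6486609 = 14284239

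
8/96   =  1/12 = 0.08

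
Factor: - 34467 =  - 3^1 * 11489^1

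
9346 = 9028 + 318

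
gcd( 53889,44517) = 2343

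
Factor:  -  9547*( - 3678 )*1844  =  64749968904 = 2^3*3^1*461^1 *613^1*9547^1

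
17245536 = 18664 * 924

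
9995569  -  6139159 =3856410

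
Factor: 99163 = 53^1*1871^1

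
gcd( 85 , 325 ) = 5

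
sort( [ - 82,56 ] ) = [ - 82,56 ]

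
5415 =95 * 57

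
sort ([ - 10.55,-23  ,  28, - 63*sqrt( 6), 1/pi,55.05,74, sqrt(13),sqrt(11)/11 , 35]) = [ - 63*sqrt(6 ),-23, - 10.55,sqrt(11 )/11, 1/pi,sqrt( 13 ),28,  35,55.05 , 74] 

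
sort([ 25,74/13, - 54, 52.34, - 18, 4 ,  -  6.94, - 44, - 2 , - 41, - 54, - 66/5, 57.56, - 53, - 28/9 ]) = [ - 54, - 54,- 53, - 44, - 41, - 18, - 66/5 , - 6.94, - 28/9, - 2,  4,  74/13,25,52.34,57.56] 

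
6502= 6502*1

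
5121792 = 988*5184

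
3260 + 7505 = 10765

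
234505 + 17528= 252033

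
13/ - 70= - 13/70  =  -0.19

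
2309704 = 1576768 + 732936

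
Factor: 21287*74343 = 1582539441 = 3^1* 7^1*3041^1*24781^1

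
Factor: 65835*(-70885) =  - 4666713975 = - 3^2*5^2*7^1*11^1*19^1 * 14177^1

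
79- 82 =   -  3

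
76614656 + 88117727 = 164732383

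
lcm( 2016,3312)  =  46368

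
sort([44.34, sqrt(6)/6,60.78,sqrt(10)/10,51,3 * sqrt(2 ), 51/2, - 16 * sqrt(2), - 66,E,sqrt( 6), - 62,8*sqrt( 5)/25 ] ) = [ - 66, - 62, - 16 * sqrt( 2 ),sqrt( 10 )/10 , sqrt( 6)/6,8 * sqrt(5)/25 , sqrt(6),E,3*sqrt(2),51/2,44.34,51,  60.78]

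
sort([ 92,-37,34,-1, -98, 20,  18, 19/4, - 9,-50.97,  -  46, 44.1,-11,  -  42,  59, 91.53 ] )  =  [ - 98,-50.97,-46,-42, - 37,-11, - 9,-1,19/4,18,20 , 34,44.1, 59,91.53, 92 ]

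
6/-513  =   - 2/171  =  - 0.01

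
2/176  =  1/88= 0.01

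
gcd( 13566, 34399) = 1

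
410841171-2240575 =408600596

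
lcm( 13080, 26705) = 640920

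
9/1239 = 3/413 = 0.01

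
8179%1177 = 1117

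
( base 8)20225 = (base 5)231331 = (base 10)8341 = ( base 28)AHP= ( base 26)c8l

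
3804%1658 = 488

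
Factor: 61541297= 61541297^1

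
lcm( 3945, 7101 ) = 35505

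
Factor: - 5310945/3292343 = -3^2*5^1*107^1 * 1103^1*3292343^ (-1) 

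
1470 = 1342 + 128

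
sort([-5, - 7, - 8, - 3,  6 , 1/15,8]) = [ - 8 , - 7,-5,-3,1/15, 6, 8 ] 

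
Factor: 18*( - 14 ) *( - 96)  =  2^7*3^3*7^1 = 24192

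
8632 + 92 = 8724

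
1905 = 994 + 911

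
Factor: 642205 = 5^1*29^1*43^1 * 103^1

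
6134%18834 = 6134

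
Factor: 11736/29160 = 3^( - 4 )*5^( - 1 )*163^1=163/405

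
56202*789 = 44343378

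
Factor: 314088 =2^3*3^1*23^1*569^1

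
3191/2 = 1595 + 1/2=1595.50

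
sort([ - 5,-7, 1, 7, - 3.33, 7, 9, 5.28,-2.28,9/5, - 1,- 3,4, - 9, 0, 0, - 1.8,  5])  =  [-9,-7,-5, - 3.33, - 3 , - 2.28, - 1.8,  -  1, 0,0,1, 9/5,4,5, 5.28, 7,  7 , 9 ]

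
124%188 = 124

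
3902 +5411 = 9313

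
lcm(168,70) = 840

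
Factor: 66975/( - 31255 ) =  - 3^1*5^1*7^( - 1)= - 15/7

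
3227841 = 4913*657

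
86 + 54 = 140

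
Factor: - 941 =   -  941^1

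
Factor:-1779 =-3^1*593^1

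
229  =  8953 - 8724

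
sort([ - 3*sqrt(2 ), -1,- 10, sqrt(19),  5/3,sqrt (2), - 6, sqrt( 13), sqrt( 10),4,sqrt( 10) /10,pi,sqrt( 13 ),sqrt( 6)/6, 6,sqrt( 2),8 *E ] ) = [ - 10, - 6 , - 3*sqrt( 2 ), - 1,sqrt(10)/10, sqrt( 6 )/6,sqrt( 2) , sqrt(2),5/3,pi,sqrt( 10 ), sqrt(13),sqrt(13), 4,sqrt(  19),6,8*E ] 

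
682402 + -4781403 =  - 4099001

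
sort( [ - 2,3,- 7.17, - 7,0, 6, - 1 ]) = [ -7.17, - 7,- 2,-1,0, 3, 6]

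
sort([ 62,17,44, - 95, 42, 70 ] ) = [ - 95,17,42,44,62,  70]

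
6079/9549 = 6079/9549  =  0.64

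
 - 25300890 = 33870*( -747 )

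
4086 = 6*681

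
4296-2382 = 1914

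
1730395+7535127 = 9265522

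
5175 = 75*69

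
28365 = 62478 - 34113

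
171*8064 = 1378944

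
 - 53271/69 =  - 773 + 22/23 =- 772.04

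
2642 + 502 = 3144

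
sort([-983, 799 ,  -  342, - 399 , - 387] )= [ - 983, - 399,  -  387 , - 342,799] 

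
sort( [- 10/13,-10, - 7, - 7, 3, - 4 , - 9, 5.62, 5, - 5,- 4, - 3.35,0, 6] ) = [ - 10, - 9 , - 7,  -  7,-5,- 4,-4, - 3.35, - 10/13, 0, 3, 5, 5.62, 6 ]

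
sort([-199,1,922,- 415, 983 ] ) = [- 415,-199,1,922, 983]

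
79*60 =4740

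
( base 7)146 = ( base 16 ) 53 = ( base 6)215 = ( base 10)83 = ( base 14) 5d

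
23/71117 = 23/71117 = 0.00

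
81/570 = 27/190 = 0.14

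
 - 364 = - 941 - - 577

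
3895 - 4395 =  - 500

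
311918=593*526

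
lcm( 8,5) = 40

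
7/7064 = 7/7064 =0.00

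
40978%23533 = 17445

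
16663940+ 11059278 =27723218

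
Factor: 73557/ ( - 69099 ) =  - 3^1*11^1*31^(-1 ) = - 33/31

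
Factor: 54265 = 5^1*10853^1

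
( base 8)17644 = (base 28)A98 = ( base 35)6LF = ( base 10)8100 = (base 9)12100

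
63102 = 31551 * 2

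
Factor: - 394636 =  - 2^2 * 11^1*8969^1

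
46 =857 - 811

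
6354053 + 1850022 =8204075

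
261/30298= 261/30298  =  0.01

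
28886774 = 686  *42109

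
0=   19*0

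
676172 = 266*2542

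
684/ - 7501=-684/7501 = - 0.09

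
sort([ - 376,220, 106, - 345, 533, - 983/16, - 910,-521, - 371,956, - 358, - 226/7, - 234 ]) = [-910, - 521,  -  376, - 371, - 358 , - 345, - 234, - 983/16, - 226/7, 106,  220, 533,956 ]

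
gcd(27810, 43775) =515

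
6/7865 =6/7865= 0.00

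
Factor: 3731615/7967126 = 2^( - 1 )*5^1*41^1 * 43^( - 1)*109^1*167^1*92641^( - 1 )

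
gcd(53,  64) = 1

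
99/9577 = 99/9577= 0.01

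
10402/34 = 5201/17 = 305.94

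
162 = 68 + 94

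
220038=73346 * 3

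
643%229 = 185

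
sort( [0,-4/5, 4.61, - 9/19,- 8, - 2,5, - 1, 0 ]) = [-8, - 2,  -  1,- 4/5,-9/19,0 , 0, 4.61, 5] 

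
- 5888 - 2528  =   - 8416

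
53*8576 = 454528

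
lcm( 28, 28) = 28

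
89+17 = 106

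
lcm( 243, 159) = 12879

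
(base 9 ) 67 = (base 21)2J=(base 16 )3d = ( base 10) 61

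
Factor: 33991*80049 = 3^1 * 19^1 * 1789^1 * 26683^1 = 2720945559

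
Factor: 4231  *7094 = 2^1*3547^1 * 4231^1  =  30014714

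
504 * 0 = 0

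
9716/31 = 313 + 13/31 = 313.42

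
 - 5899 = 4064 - 9963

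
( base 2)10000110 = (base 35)3t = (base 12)B2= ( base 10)134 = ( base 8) 206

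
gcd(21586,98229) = 1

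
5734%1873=115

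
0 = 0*1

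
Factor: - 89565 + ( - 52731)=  - 2^3 * 3^1*7^2 * 11^2 = -142296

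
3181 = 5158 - 1977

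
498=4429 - 3931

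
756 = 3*252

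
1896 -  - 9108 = 11004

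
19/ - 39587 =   -  19/39587 = -0.00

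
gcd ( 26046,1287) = 9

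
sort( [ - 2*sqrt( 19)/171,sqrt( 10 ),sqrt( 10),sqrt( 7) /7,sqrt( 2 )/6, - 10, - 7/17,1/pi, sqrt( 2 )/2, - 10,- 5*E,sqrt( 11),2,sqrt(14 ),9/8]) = [ - 5*E, - 10, - 10, - 7/17, - 2  *  sqrt( 19)/171,sqrt( 2)/6, 1/pi,sqrt( 7 )/7,sqrt( 2) /2 , 9/8,2, sqrt( 10 )  ,  sqrt(10 ),sqrt( 11) , sqrt(14)]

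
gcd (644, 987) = 7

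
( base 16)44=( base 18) 3E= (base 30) 28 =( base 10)68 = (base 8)104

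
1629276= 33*49372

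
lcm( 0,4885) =0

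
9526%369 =301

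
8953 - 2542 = 6411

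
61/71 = 61/71 = 0.86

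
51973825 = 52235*995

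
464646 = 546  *851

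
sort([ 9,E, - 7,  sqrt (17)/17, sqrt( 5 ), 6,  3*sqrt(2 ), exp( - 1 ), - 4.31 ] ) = [ - 7  , - 4.31,sqrt(17)/17,exp(  -  1),  sqrt( 5),E, 3*sqrt(2),  6,9]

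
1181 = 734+447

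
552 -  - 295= 847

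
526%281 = 245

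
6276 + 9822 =16098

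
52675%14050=10525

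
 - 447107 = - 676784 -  - 229677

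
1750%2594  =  1750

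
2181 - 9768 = - 7587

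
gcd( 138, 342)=6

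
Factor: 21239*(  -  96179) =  - 2042745781 = - 67^1*317^1*96179^1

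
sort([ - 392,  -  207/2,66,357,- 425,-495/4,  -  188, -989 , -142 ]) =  [ - 989,  -  425 ,-392, - 188, - 142, - 495/4, - 207/2,66 , 357 ]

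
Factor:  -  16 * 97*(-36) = 55872 = 2^6* 3^2 * 97^1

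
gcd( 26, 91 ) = 13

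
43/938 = 43/938 = 0.05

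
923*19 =17537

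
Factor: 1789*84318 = 150844902 = 2^1*3^1 * 13^1 * 23^1*47^1 * 1789^1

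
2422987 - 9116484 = -6693497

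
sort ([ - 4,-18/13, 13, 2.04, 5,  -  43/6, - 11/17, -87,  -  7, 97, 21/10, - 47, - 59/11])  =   [-87, - 47, - 43/6, - 7, - 59/11,  -  4, - 18/13, - 11/17,2.04,21/10, 5, 13,97]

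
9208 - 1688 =7520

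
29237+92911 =122148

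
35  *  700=24500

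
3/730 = 3/730 = 0.00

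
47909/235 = 47909/235  =  203.87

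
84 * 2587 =217308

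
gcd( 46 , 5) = 1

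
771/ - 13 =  - 60 + 9/13 = -59.31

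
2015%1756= 259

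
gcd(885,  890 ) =5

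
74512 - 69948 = 4564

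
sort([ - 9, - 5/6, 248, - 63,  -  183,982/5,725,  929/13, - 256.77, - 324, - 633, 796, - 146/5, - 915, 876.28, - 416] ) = [-915, - 633, - 416,  -  324, - 256.77,- 183 , - 63, - 146/5, - 9, - 5/6,929/13, 982/5, 248, 725, 796, 876.28]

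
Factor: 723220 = 2^2*5^1*36161^1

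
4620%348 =96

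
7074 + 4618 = 11692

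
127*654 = 83058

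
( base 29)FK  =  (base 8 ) 707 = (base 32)e7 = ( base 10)455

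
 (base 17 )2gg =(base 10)866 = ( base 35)OQ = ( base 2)1101100010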